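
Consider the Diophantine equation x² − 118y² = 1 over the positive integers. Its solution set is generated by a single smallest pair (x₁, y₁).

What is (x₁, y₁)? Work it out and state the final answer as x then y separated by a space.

306917 28254

√118 → a₀=10, period (1,6,3,2,10,2,3,6,1,20); ℓ=10 even so k=9
i=0: a=10 ⇒ p=10, q=1
…
i=7: a=3 ⇒ p=42115, q=3877
i=8: a=6 ⇒ p=264802, q=24377
i=9: a=1 ⇒ p=306917, q=28254
(x₁, y₁) = (306917, 28254);  306917² − 118·28254² = 1 ✓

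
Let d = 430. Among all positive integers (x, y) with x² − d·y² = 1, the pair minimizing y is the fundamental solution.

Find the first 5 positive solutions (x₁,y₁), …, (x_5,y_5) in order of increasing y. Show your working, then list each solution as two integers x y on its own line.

[20; 1,2,1,3,1,…,2,1,40] for √430; ℓ=14 ⇒ convergent index 13
step 0: (20, 1)  from 20·(1,0) + (0,1)
step 1: (21, 1)  from 1·(20,1) + (1,0)
step 2: (62, 3)  from 2·(21,1) + (20,1)
step 3: (83, 4)  from 1·(62,3) + (21,1)
step 4: (311, 15)  from 3·(83,4) + (62,3)
step 5: (394, 19)  from 1·(311,15) + (83,4)
step 6: (2675, 129)  from 6·(394,19) + (311,15)
step 7: (21794, 1051)  from 8·(2675,129) + (394,19)
…
step 9: (155233, 7486)  from 1·(133439,6435) + (21794,1051)
…
step 11: (754371, 36379)  from 1·(599138,28893) + (155233,7486)
step 12: (2107880, 101651)  from 2·(754371,36379) + (599138,28893)
step 13: (2862251, 138030)  from 1·(2107880,101651) + (754371,36379)
(x₁, y₁) = (2862251, 138030);  2862251² − 430·138030² = 1 ✓
(2862251+138030√430)^2 = 16384961574001 + 790153011060√430
(2862251+138030√430)^3 = 93795745300289010251 + 4523232492118854090√430
(2862251+138030√430)^4 = 536933931562978654798296001 + 25893253447598574322902120√430
(2862251+138030√430)^5 = 3073679365100040639604854765306251 + 148225981147280410676109712890150√430

2862251 138030
16384961574001 790153011060
93795745300289010251 4523232492118854090
536933931562978654798296001 25893253447598574322902120
3073679365100040639604854765306251 148225981147280410676109712890150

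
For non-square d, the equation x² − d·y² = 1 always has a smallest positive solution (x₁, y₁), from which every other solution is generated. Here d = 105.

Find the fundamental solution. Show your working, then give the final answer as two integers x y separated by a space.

41 4

√105 → a₀=10, period (4,20); ℓ=2 even so k=1
k=0  a_k=10  p_k/q_k = 10/1
k=1  a_k=4  p_k/q_k = 41/4
(x₁, y₁) = (41, 4);  41² − 105·4² = 1 ✓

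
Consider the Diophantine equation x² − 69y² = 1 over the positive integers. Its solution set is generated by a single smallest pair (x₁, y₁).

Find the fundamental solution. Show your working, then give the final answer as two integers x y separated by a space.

[8; 3,3,1,4,1,3,3,16] for √69; ℓ=8 ⇒ convergent index 7
a_0=8:  p_0=8·1+0=8,  q_0=8·0+1=1
…
a_3=1:  p_3=1·83+25=108,  q_3=1·10+3=13
…
a_6=3:  p_6=3·623+515=2384,  q_6=3·75+62=287
a_7=3:  p_7=3·2384+623=7775,  q_7=3·287+75=936
(x₁, y₁) = (7775, 936);  7775² − 69·936² = 1 ✓

7775 936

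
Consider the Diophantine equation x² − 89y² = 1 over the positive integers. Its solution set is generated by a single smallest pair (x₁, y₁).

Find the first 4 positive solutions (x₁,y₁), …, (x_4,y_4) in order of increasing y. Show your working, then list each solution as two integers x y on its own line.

500001 53000
500002000001 53000106000
500003000004500001 53000212000159000
500004000010000008000001 53000318000530000212000

[9; 2,3,3,2,18] for √89; ℓ=5 ⇒ convergent index 9
k=0  a_k=9  p_k/q_k = 9/1
k=1  a_k=2  p_k/q_k = 19/2
…
k=3  a_k=3  p_k/q_k = 217/23
…
k=5  a_k=18  p_k/q_k = 9217/977
k=6  a_k=2  p_k/q_k = 18934/2007
k=7  a_k=3  p_k/q_k = 66019/6998
k=8  a_k=3  p_k/q_k = 216991/23001
k=9  a_k=2  p_k/q_k = 500001/53000
→ (500001, 53000).  Check: 500001²=250001000001, 89·53000²=250001000000, difference 1.
n=2: (500001,53000)∘(500001,53000) = (500001·500001+89·53000·53000, 500001·53000+53000·500001) = (500002000001,53000106000)
n=3: (500002000001,53000106000)∘(500001,53000) = (500001·500002000001+89·53000·53000106000, 500001·53000106000+53000·500002000001) = (500003000004500001,53000212000159000)
n=4: (500003000004500001,53000212000159000)∘(500001,53000) = (500001·500003000004500001+89·53000·53000212000159000, 500001·53000212000159000+53000·500003000004500001) = (500004000010000008000001,53000318000530000212000)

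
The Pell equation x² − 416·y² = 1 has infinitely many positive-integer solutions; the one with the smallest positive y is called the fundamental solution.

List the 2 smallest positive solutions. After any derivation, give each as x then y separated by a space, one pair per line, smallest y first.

5201 255
54100801 2652510

d=416: √d = [20; 2,1,1,9,1,1,2,40] (ℓ=8, even), read p_7/q_7
step 0: (20, 1)  from 20·(1,0) + (0,1)
step 1: (41, 2)  from 2·(20,1) + (1,0)
step 2: (61, 3)  from 1·(41,2) + (20,1)
step 3: (102, 5)  from 1·(61,3) + (41,2)
step 4: (979, 48)  from 9·(102,5) + (61,3)
step 5: (1081, 53)  from 1·(979,48) + (102,5)
step 6: (2060, 101)  from 1·(1081,53) + (979,48)
step 7: (5201, 255)  from 2·(2060,101) + (1081,53)
(x₁, y₁) = (5201, 255);  5201² − 416·255² = 1 ✓
(x_2, y_2) = (5201·5201 + 416·255·255, 5201·255 + 255·5201) = (54100801, 2652510)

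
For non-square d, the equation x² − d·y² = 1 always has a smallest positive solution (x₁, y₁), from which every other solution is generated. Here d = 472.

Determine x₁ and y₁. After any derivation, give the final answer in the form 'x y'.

306917 14127

[21; 1,2,1,1,1,…,2,1,42] for √472; ℓ=14 ⇒ convergent index 13
a_0=21:  p_0=21·1+0=21,  q_0=21·0+1=1
a_1=1:  p_1=1·21+1=22,  q_1=1·1+0=1
a_2=2:  p_2=2·22+21=65,  q_2=2·1+1=3
…
a_4=1:  p_4=1·87+65=152,  q_4=1·4+3=7
…
a_6=4:  p_6=4·239+152=1108,  q_6=4·11+7=51
a_7=5:  p_7=5·1108+239=5779,  q_7=5·51+11=266
…
a_9=1:  p_9=1·24224+5779=30003,  q_9=1·1115+266=1381
a_10=1:  p_10=1·30003+24224=54227,  q_10=1·1381+1115=2496
a_11=1:  p_11=1·54227+30003=84230,  q_11=1·2496+1381=3877
a_12=2:  p_12=2·84230+54227=222687,  q_12=2·3877+2496=10250
a_13=1:  p_13=1·222687+84230=306917,  q_13=1·10250+3877=14127
→ (306917, 14127).  Check: 306917²=94198044889, 472·14127²=94198044888, difference 1.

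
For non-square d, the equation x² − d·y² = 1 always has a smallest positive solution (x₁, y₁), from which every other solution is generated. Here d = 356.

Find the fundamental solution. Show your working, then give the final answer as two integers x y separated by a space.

d=356: √d = [18; 1,6,1,1,2,…,6,1,36] (ℓ=14, even), read p_13/q_13
step 0: (18, 1)  from 18·(1,0) + (0,1)
…
step 2: (132, 7)  from 6·(19,1) + (18,1)
step 3: (151, 8)  from 1·(132,7) + (19,1)
step 4: (283, 15)  from 1·(151,8) + (132,7)
step 5: (717, 38)  from 2·(283,15) + (151,8)
step 6: (1000, 53)  from 1·(717,38) + (283,15)
…
step 10: (37868, 2007)  from 1·(28151,1492) + (9717,515)
step 11: (66019, 3499)  from 1·(37868,2007) + (28151,1492)
step 12: (433982, 23001)  from 6·(66019,3499) + (37868,2007)
step 13: (500001, 26500)  from 1·(433982,23001) + (66019,3499)
→ (500001, 26500).  Check: 500001²=250001000001, 356·26500²=250001000000, difference 1.

500001 26500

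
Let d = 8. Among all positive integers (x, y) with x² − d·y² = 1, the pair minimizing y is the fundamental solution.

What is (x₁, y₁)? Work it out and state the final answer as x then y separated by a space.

d=8: √d = [2; 1,4] (ℓ=2, even), read p_1/q_1
a_0=2:  p_0=2·1+0=2,  q_0=2·0+1=1
a_1=1:  p_1=1·2+1=3,  q_1=1·1+0=1
fundamental: x₁=3, y₁=1  (since 9 − 8·1 = 1)

3 1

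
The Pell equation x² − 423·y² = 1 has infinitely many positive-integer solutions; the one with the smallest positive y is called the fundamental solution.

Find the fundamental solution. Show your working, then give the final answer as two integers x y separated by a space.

[20; 1,1,3,4,3,1,1,40] for √423; ℓ=8 ⇒ convergent index 7
a_0=20:  p_0=20·1+0=20,  q_0=20·0+1=1
a_1=1:  p_1=1·20+1=21,  q_1=1·1+0=1
…
a_3=3:  p_3=3·41+21=144,  q_3=3·2+1=7
a_4=4:  p_4=4·144+41=617,  q_4=4·7+2=30
…
a_6=1:  p_6=1·1995+617=2612,  q_6=1·97+30=127
a_7=1:  p_7=1·2612+1995=4607,  q_7=1·127+97=224
fundamental: x₁=4607, y₁=224  (since 21224449 − 423·50176 = 1)

4607 224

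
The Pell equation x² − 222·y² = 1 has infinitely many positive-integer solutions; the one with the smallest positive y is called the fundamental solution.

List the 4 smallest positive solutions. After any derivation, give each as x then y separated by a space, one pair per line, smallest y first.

149 10
44401 2980
13231349 888030
3942897601 264629960

d=222: √d = [14; 1,8,1,28] (ℓ=4, even), read p_3/q_3
i=0: a=14 ⇒ p=14, q=1
i=1: a=1 ⇒ p=15, q=1
i=2: a=8 ⇒ p=134, q=9
i=3: a=1 ⇒ p=149, q=10
→ (149, 10).  Check: 149²=22201, 222·10²=22200, difference 1.
(149+10√222)^2 = 44401 + 2980√222
(149+10√222)^3 = 13231349 + 888030√222
(149+10√222)^4 = 3942897601 + 264629960√222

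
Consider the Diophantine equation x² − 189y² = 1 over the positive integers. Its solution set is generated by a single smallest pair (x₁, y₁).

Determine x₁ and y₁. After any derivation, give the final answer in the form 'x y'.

55 4

d=189: √d = [13; 1,2,1,26] (ℓ=4, even), read p_3/q_3
step 0: (13, 1)  from 13·(1,0) + (0,1)
step 1: (14, 1)  from 1·(13,1) + (1,0)
step 2: (41, 3)  from 2·(14,1) + (13,1)
step 3: (55, 4)  from 1·(41,3) + (14,1)
(x₁, y₁) = (55, 4);  55² − 189·4² = 1 ✓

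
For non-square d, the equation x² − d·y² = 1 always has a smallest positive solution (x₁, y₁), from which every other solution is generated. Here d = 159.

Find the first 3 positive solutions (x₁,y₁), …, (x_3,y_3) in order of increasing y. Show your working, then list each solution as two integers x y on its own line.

d=159: √d = [12; 1,1,1,1,3,1,1,1,1,24] (ℓ=10, even), read p_9/q_9
a_0=12:  p_0=12·1+0=12,  q_0=12·0+1=1
a_1=1:  p_1=1·12+1=13,  q_1=1·1+0=1
a_2=1:  p_2=1·13+12=25,  q_2=1·1+1=2
a_3=1:  p_3=1·25+13=38,  q_3=1·2+1=3
a_4=1:  p_4=1·38+25=63,  q_4=1·3+2=5
a_5=3:  p_5=3·63+38=227,  q_5=3·5+3=18
…
a_7=1:  p_7=1·290+227=517,  q_7=1·23+18=41
a_8=1:  p_8=1·517+290=807,  q_8=1·41+23=64
a_9=1:  p_9=1·807+517=1324,  q_9=1·64+41=105
→ (1324, 105).  Check: 1324²=1752976, 159·105²=1752975, difference 1.
k=2:  x_2 = 1324·1324+159·105·105 = 3505951,  y_2 = 1324·105+105·1324 = 278040
k=3:  x_3 = 1324·3505951+159·105·278040 = 9283756924,  y_3 = 1324·278040+105·3505951 = 736249815

1324 105
3505951 278040
9283756924 736249815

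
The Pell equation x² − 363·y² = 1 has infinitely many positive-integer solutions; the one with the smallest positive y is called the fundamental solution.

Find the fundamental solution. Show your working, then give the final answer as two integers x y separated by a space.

362 19

[19; 19,38] for √363; ℓ=2 ⇒ convergent index 1
k=0  a_k=19  p_k/q_k = 19/1
k=1  a_k=19  p_k/q_k = 362/19
(x₁, y₁) = (362, 19);  362² − 363·19² = 1 ✓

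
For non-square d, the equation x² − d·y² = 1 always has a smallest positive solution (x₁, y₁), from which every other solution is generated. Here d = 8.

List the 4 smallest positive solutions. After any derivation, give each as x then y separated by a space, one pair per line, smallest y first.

3 1
17 6
99 35
577 204

d=8: √d = [2; 1,4] (ℓ=2, even), read p_1/q_1
a_0=2:  p_0=2·1+0=2,  q_0=2·0+1=1
a_1=1:  p_1=1·2+1=3,  q_1=1·1+0=1
fundamental: x₁=3, y₁=1  (since 9 − 8·1 = 1)
n=2: (3,1)∘(3,1) = (3·3+8·1·1, 3·1+1·3) = (17,6)
n=3: (17,6)∘(3,1) = (3·17+8·1·6, 3·6+1·17) = (99,35)
n=4: (99,35)∘(3,1) = (3·99+8·1·35, 3·35+1·99) = (577,204)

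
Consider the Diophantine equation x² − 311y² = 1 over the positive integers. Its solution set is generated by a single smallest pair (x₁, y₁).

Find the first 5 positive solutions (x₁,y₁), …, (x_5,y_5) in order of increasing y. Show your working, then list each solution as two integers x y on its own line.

√311 → a₀=17, period (1,1,1,2,1,…,1,1,34); ℓ=16 even so k=15
step 0: (17, 1)  from 17·(1,0) + (0,1)
step 1: (18, 1)  from 1·(17,1) + (1,0)
step 2: (35, 2)  from 1·(18,1) + (17,1)
…
step 4: (141, 8)  from 2·(53,3) + (35,2)
…
step 6: (1305, 74)  from 6·(194,11) + (141,8)
step 7: (4109, 233)  from 3·(1305,74) + (194,11)
…
step 9: (217583, 12338)  from 3·(71158,4035) + (4109,233)
…
step 13: (6159373, 349266)  from 1·(4565134,258865) + (1594239,90401)
step 14: (10724507, 608131)  from 1·(6159373,349266) + (4565134,258865)
step 15: (16883880, 957397)  from 1·(10724507,608131) + (6159373,349266)
→ (16883880, 957397).  Check: 16883880²=285065403854400, 311·957397²=285065403854399, difference 1.
n=2: (16883880,957397)∘(16883880,957397) = (16883880·16883880+311·957397·957397, 16883880·957397+957397·16883880) = (570130807708799,32329152120720)
n=3: (570130807708799,32329152120720)∘(16883880,957397) = (16883880·570130807708799+311·957397·32329152120720, 16883880·32329152120720+957397·570130807708799) = (19252040283316857636360,1091683049815963029803)
n=4: (19252040283316857636360,1091683049815963029803)∘(16883880,957397) = (16883880·19252040283316857636360+311·957397·1091683049815963029803, 16883880·1091683049815963029803+957397·19252040283316857636360) = (650098275797375082487964044801,36863691222253451430108430560)
n=5: (650098275797375082487964044801,36863691222253451430108430560)∘(16883880,957397) = (16883880·650098275797375082487964044801+311·957397·36863691222253451430108430560, 16883880·36863691222253451430108430560+957397·650098275797375082487964044801) = (21952362553539551163393489436611779400,1244804277907160115380508441163715797)

16883880 957397
570130807708799 32329152120720
19252040283316857636360 1091683049815963029803
650098275797375082487964044801 36863691222253451430108430560
21952362553539551163393489436611779400 1244804277907160115380508441163715797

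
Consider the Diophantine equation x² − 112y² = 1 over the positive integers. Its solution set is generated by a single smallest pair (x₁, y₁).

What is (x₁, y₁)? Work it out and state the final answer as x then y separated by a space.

127 12

d=112: √d = [10; 1,1,2,1,1,20] (ℓ=6, even), read p_5/q_5
k=0  a_k=10  p_k/q_k = 10/1
…
k=4  a_k=1  p_k/q_k = 74/7
k=5  a_k=1  p_k/q_k = 127/12
→ (127, 12).  Check: 127²=16129, 112·12²=16128, difference 1.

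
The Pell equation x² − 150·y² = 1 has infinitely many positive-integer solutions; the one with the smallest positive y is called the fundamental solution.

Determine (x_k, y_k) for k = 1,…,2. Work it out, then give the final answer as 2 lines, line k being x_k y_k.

49 4
4801 392

√150 → a₀=12, period (4,24); ℓ=2 even so k=1
a_0=12:  p_0=12·1+0=12,  q_0=12·0+1=1
a_1=4:  p_1=4·12+1=49,  q_1=4·1+0=4
→ (49, 4).  Check: 49²=2401, 150·4²=2400, difference 1.
n=2: (49,4)∘(49,4) = (49·49+150·4·4, 49·4+4·49) = (4801,392)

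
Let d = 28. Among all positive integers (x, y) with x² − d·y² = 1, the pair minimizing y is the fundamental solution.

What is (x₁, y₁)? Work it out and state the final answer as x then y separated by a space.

d=28: √d = [5; 3,2,3,10] (ℓ=4, even), read p_3/q_3
a_0=5:  p_0=5·1+0=5,  q_0=5·0+1=1
…
a_2=2:  p_2=2·16+5=37,  q_2=2·3+1=7
a_3=3:  p_3=3·37+16=127,  q_3=3·7+3=24
(x₁, y₁) = (127, 24);  127² − 28·24² = 1 ✓

127 24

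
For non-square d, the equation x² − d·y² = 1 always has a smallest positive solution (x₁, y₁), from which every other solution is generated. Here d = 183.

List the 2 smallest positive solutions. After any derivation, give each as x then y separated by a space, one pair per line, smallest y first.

487 36
474337 35064

√183 → a₀=13, period (1,1,8,1,1,26); ℓ=6 even so k=5
step 0: (13, 1)  from 13·(1,0) + (0,1)
step 1: (14, 1)  from 1·(13,1) + (1,0)
…
step 3: (230, 17)  from 8·(27,2) + (14,1)
step 4: (257, 19)  from 1·(230,17) + (27,2)
step 5: (487, 36)  from 1·(257,19) + (230,17)
→ (487, 36).  Check: 487²=237169, 183·36²=237168, difference 1.
(487+36√183)^2 = 474337 + 35064√183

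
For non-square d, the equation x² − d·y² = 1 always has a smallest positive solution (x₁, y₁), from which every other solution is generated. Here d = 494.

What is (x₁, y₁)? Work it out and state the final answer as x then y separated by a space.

√494 = [22; 4,2,2,1,2,1,2,2,4,44, …], period ℓ=10 (even) → k=9
k=0  a_k=22  p_k/q_k = 22/1
k=1  a_k=4  p_k/q_k = 89/4
…
k=4  a_k=1  p_k/q_k = 689/31
…
k=7  a_k=2  p_k/q_k = 6979/314
k=8  a_k=2  p_k/q_k = 16514/743
k=9  a_k=4  p_k/q_k = 73035/3286
fundamental: x₁=73035, y₁=3286  (since 5334111225 − 494·10797796 = 1)

73035 3286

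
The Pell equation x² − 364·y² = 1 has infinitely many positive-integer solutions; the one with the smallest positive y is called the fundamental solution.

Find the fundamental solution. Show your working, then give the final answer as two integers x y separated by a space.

[19; 12,1,2,3,1,8,1,3,2,1,12,38] for √364; ℓ=12 ⇒ convergent index 11
a_0=19:  p_0=19·1+0=19,  q_0=19·0+1=1
…
a_3=2:  p_3=2·248+229=725,  q_3=2·13+12=38
a_4=3:  p_4=3·725+248=2423,  q_4=3·38+13=127
a_5=1:  p_5=1·2423+725=3148,  q_5=1·127+38=165
a_6=8:  p_6=8·3148+2423=27607,  q_6=8·165+127=1447
a_7=1:  p_7=1·27607+3148=30755,  q_7=1·1447+165=1612
a_8=3:  p_8=3·30755+27607=119872,  q_8=3·1612+1447=6283
a_9=2:  p_9=2·119872+30755=270499,  q_9=2·6283+1612=14178
a_10=1:  p_10=1·270499+119872=390371,  q_10=1·14178+6283=20461
a_11=12:  p_11=12·390371+270499=4954951,  q_11=12·20461+14178=259710
(x₁, y₁) = (4954951, 259710);  4954951² − 364·259710² = 1 ✓

4954951 259710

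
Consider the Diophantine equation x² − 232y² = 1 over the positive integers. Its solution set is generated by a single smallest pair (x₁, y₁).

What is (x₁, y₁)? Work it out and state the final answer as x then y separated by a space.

d=232: √d = [15; 4,3,7,3,4,30] (ℓ=6, even), read p_5/q_5
a_0=15:  p_0=15·1+0=15,  q_0=15·0+1=1
…
a_2=3:  p_2=3·61+15=198,  q_2=3·4+1=13
…
a_4=3:  p_4=3·1447+198=4539,  q_4=3·95+13=298
a_5=4:  p_5=4·4539+1447=19603,  q_5=4·298+95=1287
fundamental: x₁=19603, y₁=1287  (since 384277609 − 232·1656369 = 1)

19603 1287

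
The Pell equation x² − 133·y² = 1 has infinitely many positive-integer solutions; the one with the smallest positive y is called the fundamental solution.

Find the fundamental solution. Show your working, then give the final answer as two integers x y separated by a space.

[11; 1,1,7,5,1,…,1,1,22] for √133; ℓ=16 ⇒ convergent index 15
i=0: a=11 ⇒ p=11, q=1
…
i=2: a=1 ⇒ p=23, q=2
…
i=4: a=5 ⇒ p=888, q=77
…
i=6: a=1 ⇒ p=1949, q=169
…
i=13: a=7 ⇒ p=1210008, q=104921
i=14: a=1 ⇒ p=1378591, q=119539
i=15: a=1 ⇒ p=2588599, q=224460
→ (2588599, 224460).  Check: 2588599²=6700844782801, 133·224460²=6700844782800, difference 1.

2588599 224460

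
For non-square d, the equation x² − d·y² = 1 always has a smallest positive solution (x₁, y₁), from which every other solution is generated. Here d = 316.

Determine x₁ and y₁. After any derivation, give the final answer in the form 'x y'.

12799 720

√316 = [17; 1,3,2,8,2,3,1,34, …], period ℓ=8 (even) → k=7
a_0=17:  p_0=17·1+0=17,  q_0=17·0+1=1
a_1=1:  p_1=1·17+1=18,  q_1=1·1+0=1
a_2=3:  p_2=3·18+17=71,  q_2=3·1+1=4
a_3=2:  p_3=2·71+18=160,  q_3=2·4+1=9
a_4=8:  p_4=8·160+71=1351,  q_4=8·9+4=76
a_5=2:  p_5=2·1351+160=2862,  q_5=2·76+9=161
a_6=3:  p_6=3·2862+1351=9937,  q_6=3·161+76=559
a_7=1:  p_7=1·9937+2862=12799,  q_7=1·559+161=720
fundamental: x₁=12799, y₁=720  (since 163814401 − 316·518400 = 1)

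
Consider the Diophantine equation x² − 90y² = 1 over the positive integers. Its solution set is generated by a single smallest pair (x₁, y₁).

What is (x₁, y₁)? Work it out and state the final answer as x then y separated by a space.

√90 = [9; 2,18, …], period ℓ=2 (even) → k=1
a_0=9:  p_0=9·1+0=9,  q_0=9·0+1=1
a_1=2:  p_1=2·9+1=19,  q_1=2·1+0=2
(x₁, y₁) = (19, 2);  19² − 90·2² = 1 ✓

19 2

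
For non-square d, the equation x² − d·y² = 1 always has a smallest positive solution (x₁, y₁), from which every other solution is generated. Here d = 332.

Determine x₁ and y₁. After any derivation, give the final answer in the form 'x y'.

13447 738

√332 → a₀=18, period (4,1,1,8,1,1,4,36); ℓ=8 even so k=7
i=0: a=18 ⇒ p=18, q=1
i=1: a=4 ⇒ p=73, q=4
…
i=3: a=1 ⇒ p=164, q=9
i=4: a=8 ⇒ p=1403, q=77
i=5: a=1 ⇒ p=1567, q=86
i=6: a=1 ⇒ p=2970, q=163
i=7: a=4 ⇒ p=13447, q=738
→ (13447, 738).  Check: 13447²=180821809, 332·738²=180821808, difference 1.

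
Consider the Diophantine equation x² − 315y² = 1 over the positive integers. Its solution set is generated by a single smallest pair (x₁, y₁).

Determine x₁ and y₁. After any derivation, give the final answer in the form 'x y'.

71 4

√315 = [17; 1,2,1,34, …], period ℓ=4 (even) → k=3
k=0  a_k=17  p_k/q_k = 17/1
k=1  a_k=1  p_k/q_k = 18/1
k=2  a_k=2  p_k/q_k = 53/3
k=3  a_k=1  p_k/q_k = 71/4
→ (71, 4).  Check: 71²=5041, 315·4²=5040, difference 1.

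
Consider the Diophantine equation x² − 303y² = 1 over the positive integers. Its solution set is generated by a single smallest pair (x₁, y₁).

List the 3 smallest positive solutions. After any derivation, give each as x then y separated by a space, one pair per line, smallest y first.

2524 145
12741151 731960
64317327724 3694933935

√303 = [17; 2,2,5,2,2,34, …], period ℓ=6 (even) → k=5
k=0  a_k=17  p_k/q_k = 17/1
…
k=4  a_k=2  p_k/q_k = 1027/59
k=5  a_k=2  p_k/q_k = 2524/145
(x₁, y₁) = (2524, 145);  2524² − 303·145² = 1 ✓
n=2: (2524,145)∘(2524,145) = (2524·2524+303·145·145, 2524·145+145·2524) = (12741151,731960)
n=3: (12741151,731960)∘(2524,145) = (2524·12741151+303·145·731960, 2524·731960+145·12741151) = (64317327724,3694933935)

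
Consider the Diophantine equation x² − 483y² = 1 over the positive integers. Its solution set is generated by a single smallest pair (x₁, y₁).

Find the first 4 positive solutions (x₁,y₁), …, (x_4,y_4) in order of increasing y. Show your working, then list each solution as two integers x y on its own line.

22 1
967 44
42526 1935
1870177 85096

d=483: √d = [21; 1,42] (ℓ=2, even), read p_1/q_1
i=0: a=21 ⇒ p=21, q=1
i=1: a=1 ⇒ p=22, q=1
→ (22, 1).  Check: 22²=484, 483·1²=483, difference 1.
n=2: (22,1)∘(22,1) = (22·22+483·1·1, 22·1+1·22) = (967,44)
n=3: (967,44)∘(22,1) = (22·967+483·1·44, 22·44+1·967) = (42526,1935)
n=4: (42526,1935)∘(22,1) = (22·42526+483·1·1935, 22·1935+1·42526) = (1870177,85096)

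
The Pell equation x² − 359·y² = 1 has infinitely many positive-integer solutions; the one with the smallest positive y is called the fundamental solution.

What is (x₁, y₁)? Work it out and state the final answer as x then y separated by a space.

√359 = [18; 1,17,1,36, …], period ℓ=4 (even) → k=3
a_0=18:  p_0=18·1+0=18,  q_0=18·0+1=1
a_1=1:  p_1=1·18+1=19,  q_1=1·1+0=1
a_2=17:  p_2=17·19+18=341,  q_2=17·1+1=18
a_3=1:  p_3=1·341+19=360,  q_3=1·18+1=19
(x₁, y₁) = (360, 19);  360² − 359·19² = 1 ✓

360 19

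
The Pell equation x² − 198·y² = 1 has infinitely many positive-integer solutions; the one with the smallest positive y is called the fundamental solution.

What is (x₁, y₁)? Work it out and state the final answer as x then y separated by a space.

√198 → a₀=14, period (14,28); ℓ=2 even so k=1
k=0  a_k=14  p_k/q_k = 14/1
k=1  a_k=14  p_k/q_k = 197/14
(x₁, y₁) = (197, 14);  197² − 198·14² = 1 ✓

197 14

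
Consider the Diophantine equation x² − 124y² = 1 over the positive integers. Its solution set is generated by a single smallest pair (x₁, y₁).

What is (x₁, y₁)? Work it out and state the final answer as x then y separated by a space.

4620799 414960

[11; 7,2,1,1,1,…,2,7,22] for √124; ℓ=16 ⇒ convergent index 15
a_0=11:  p_0=11·1+0=11,  q_0=11·0+1=1
a_1=7:  p_1=7·11+1=78,  q_1=7·1+0=7
a_2=2:  p_2=2·78+11=167,  q_2=2·7+1=15
a_3=1:  p_3=1·167+78=245,  q_3=1·15+7=22
a_4=1:  p_4=1·245+167=412,  q_4=1·22+15=37
a_5=1:  p_5=1·412+245=657,  q_5=1·37+22=59
a_6=3:  p_6=3·657+412=2383,  q_6=3·59+37=214
a_7=1:  p_7=1·2383+657=3040,  q_7=1·214+59=273
a_8=4:  p_8=4·3040+2383=14543,  q_8=4·273+214=1306
a_9=1:  p_9=1·14543+3040=17583,  q_9=1·1306+273=1579
…
a_11=1:  p_11=1·67292+17583=84875,  q_11=1·6043+1579=7622
a_12=1:  p_12=1·84875+67292=152167,  q_12=1·7622+6043=13665
…
a_14=2:  p_14=2·237042+152167=626251,  q_14=2·21287+13665=56239
a_15=7:  p_15=7·626251+237042=4620799,  q_15=7·56239+21287=414960
(x₁, y₁) = (4620799, 414960);  4620799² − 124·414960² = 1 ✓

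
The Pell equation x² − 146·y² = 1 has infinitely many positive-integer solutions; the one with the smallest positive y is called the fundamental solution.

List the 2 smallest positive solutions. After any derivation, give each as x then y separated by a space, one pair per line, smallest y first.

145 12
42049 3480

√146 → a₀=12, period (12,24); ℓ=2 even so k=1
a_0=12:  p_0=12·1+0=12,  q_0=12·0+1=1
a_1=12:  p_1=12·12+1=145,  q_1=12·1+0=12
→ (145, 12).  Check: 145²=21025, 146·12²=21024, difference 1.
(x_2, y_2) = (145·145 + 146·12·12, 145·12 + 12·145) = (42049, 3480)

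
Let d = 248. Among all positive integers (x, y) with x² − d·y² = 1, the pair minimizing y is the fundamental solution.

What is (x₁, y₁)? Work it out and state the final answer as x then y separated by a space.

63 4

[15; 1,2,1,30] for √248; ℓ=4 ⇒ convergent index 3
step 0: (15, 1)  from 15·(1,0) + (0,1)
…
step 2: (47, 3)  from 2·(16,1) + (15,1)
step 3: (63, 4)  from 1·(47,3) + (16,1)
→ (63, 4).  Check: 63²=3969, 248·4²=3968, difference 1.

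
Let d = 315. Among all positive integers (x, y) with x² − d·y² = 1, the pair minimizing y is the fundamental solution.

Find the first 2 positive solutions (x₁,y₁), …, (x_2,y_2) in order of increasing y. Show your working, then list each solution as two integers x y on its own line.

71 4
10081 568

√315 → a₀=17, period (1,2,1,34); ℓ=4 even so k=3
i=0: a=17 ⇒ p=17, q=1
…
i=2: a=2 ⇒ p=53, q=3
i=3: a=1 ⇒ p=71, q=4
(x₁, y₁) = (71, 4);  71² − 315·4² = 1 ✓
(71+4√315)^2 = 10081 + 568√315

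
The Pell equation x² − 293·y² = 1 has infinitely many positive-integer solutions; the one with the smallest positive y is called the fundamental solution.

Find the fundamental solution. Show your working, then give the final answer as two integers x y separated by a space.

12320649 719780

d=293: √d = [17; 8,1,1,8,34] (ℓ=5, odd), read p_9/q_9
step 0: (17, 1)  from 17·(1,0) + (0,1)
step 1: (137, 8)  from 8·(17,1) + (1,0)
step 2: (154, 9)  from 1·(137,8) + (17,1)
…
step 5: (84679, 4947)  from 34·(2482,145) + (291,17)
step 6: (679914, 39721)  from 8·(84679,4947) + (2482,145)
step 7: (764593, 44668)  from 1·(679914,39721) + (84679,4947)
step 8: (1444507, 84389)  from 1·(764593,44668) + (679914,39721)
step 9: (12320649, 719780)  from 8·(1444507,84389) + (764593,44668)
(x₁, y₁) = (12320649, 719780);  12320649² − 293·719780² = 1 ✓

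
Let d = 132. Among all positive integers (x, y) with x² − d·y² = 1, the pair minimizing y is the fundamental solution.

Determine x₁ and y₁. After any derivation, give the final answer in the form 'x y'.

23 2

√132 = [11; 2,22, …], period ℓ=2 (even) → k=1
i=0: a=11 ⇒ p=11, q=1
i=1: a=2 ⇒ p=23, q=2
fundamental: x₁=23, y₁=2  (since 529 − 132·4 = 1)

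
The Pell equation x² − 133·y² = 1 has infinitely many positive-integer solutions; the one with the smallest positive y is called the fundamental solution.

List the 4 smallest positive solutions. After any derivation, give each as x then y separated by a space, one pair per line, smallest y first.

2588599 224460
13401689565601 1162073863080
69383200415647777399 6016286479789825380
359210566425477440164982401 31147506330593762303822160

√133 = [11; 1,1,7,5,1,…,1,1,22, …], period ℓ=16 (even) → k=15
k=0  a_k=11  p_k/q_k = 11/1
…
k=2  a_k=1  p_k/q_k = 23/2
…
k=11  a_k=1  p_k/q_k = 29927/2595
…
k=14  a_k=1  p_k/q_k = 1378591/119539
k=15  a_k=1  p_k/q_k = 2588599/224460
fundamental: x₁=2588599, y₁=224460  (since 6700844782801 − 133·50382291600 = 1)
(2588599+224460√133)^2 = 13401689565601 + 1162073863080√133
(2588599+224460√133)^3 = 69383200415647777399 + 6016286479789825380√133
(2588599+224460√133)^4 = 359210566425477440164982401 + 31147506330593762303822160√133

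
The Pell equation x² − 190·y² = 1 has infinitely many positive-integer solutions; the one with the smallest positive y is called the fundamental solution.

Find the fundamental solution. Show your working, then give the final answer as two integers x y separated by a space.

d=190: √d = [13; 1,3,1,1,1,…,3,1,26] (ℓ=14, even), read p_13/q_13
i=0: a=13 ⇒ p=13, q=1
i=1: a=1 ⇒ p=14, q=1
i=2: a=3 ⇒ p=55, q=4
i=3: a=1 ⇒ p=69, q=5
i=4: a=1 ⇒ p=124, q=9
i=5: a=1 ⇒ p=193, q=14
…
i=7: a=2 ⇒ p=1213, q=88
i=8: a=2 ⇒ p=2936, q=213
…
i=10: a=1 ⇒ p=7085, q=514
i=11: a=1 ⇒ p=11234, q=815
i=12: a=3 ⇒ p=40787, q=2959
i=13: a=1 ⇒ p=52021, q=3774
fundamental: x₁=52021, y₁=3774  (since 2706184441 − 190·14243076 = 1)

52021 3774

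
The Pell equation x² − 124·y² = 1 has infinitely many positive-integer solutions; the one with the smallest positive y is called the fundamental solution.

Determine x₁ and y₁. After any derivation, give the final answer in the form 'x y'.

d=124: √d = [11; 7,2,1,1,1,…,2,7,22] (ℓ=16, even), read p_15/q_15
i=0: a=11 ⇒ p=11, q=1
…
i=2: a=2 ⇒ p=167, q=15
…
i=4: a=1 ⇒ p=412, q=37
i=5: a=1 ⇒ p=657, q=59
i=6: a=3 ⇒ p=2383, q=214
…
i=8: a=4 ⇒ p=14543, q=1306
i=9: a=1 ⇒ p=17583, q=1579
i=10: a=3 ⇒ p=67292, q=6043
…
i=12: a=1 ⇒ p=152167, q=13665
i=13: a=1 ⇒ p=237042, q=21287
i=14: a=2 ⇒ p=626251, q=56239
i=15: a=7 ⇒ p=4620799, q=414960
fundamental: x₁=4620799, y₁=414960  (since 21351783398401 − 124·172191801600 = 1)

4620799 414960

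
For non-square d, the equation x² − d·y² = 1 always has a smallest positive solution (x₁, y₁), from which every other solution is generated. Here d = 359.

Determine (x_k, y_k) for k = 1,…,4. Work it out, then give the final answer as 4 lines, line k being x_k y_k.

360 19
259199 13680
186622920 9849581
134368243201 7091684640

√359 → a₀=18, period (1,17,1,36); ℓ=4 even so k=3
a_0=18:  p_0=18·1+0=18,  q_0=18·0+1=1
a_1=1:  p_1=1·18+1=19,  q_1=1·1+0=1
a_2=17:  p_2=17·19+18=341,  q_2=17·1+1=18
a_3=1:  p_3=1·341+19=360,  q_3=1·18+1=19
→ (360, 19).  Check: 360²=129600, 359·19²=129599, difference 1.
(x_2, y_2) = (360·360 + 359·19·19, 360·19 + 19·360) = (259199, 13680)
(x_3, y_3) = (360·259199 + 359·19·13680, 360·13680 + 19·259199) = (186622920, 9849581)
(x_4, y_4) = (360·186622920 + 359·19·9849581, 360·9849581 + 19·186622920) = (134368243201, 7091684640)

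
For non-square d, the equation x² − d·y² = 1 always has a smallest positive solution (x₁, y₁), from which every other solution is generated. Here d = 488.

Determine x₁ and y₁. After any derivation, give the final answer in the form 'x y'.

d=488: √d = [22; 11,44] (ℓ=2, even), read p_1/q_1
k=0  a_k=22  p_k/q_k = 22/1
k=1  a_k=11  p_k/q_k = 243/11
(x₁, y₁) = (243, 11);  243² − 488·11² = 1 ✓

243 11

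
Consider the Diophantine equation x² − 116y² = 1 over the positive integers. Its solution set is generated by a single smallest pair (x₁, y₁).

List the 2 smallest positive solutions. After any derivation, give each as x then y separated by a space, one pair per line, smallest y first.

9801 910
192119201 17837820

√116 = [10; 1,3,2,1,4,1,2,3,1,20, …], period ℓ=10 (even) → k=9
a_0=10:  p_0=10·1+0=10,  q_0=10·0+1=1
a_1=1:  p_1=1·10+1=11,  q_1=1·1+0=1
a_2=3:  p_2=3·11+10=43,  q_2=3·1+1=4
…
a_4=1:  p_4=1·97+43=140,  q_4=1·9+4=13
a_5=4:  p_5=4·140+97=657,  q_5=4·13+9=61
a_6=1:  p_6=1·657+140=797,  q_6=1·61+13=74
…
a_8=3:  p_8=3·2251+797=7550,  q_8=3·209+74=701
a_9=1:  p_9=1·7550+2251=9801,  q_9=1·701+209=910
(x₁, y₁) = (9801, 910);  9801² − 116·910² = 1 ✓
(9801+910√116)^2 = 192119201 + 17837820√116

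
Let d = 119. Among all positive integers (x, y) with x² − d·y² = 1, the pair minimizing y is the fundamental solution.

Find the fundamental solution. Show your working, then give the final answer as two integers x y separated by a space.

√119 → a₀=10, period (1,9,1,20); ℓ=4 even so k=3
a_0=10:  p_0=10·1+0=10,  q_0=10·0+1=1
…
a_2=9:  p_2=9·11+10=109,  q_2=9·1+1=10
a_3=1:  p_3=1·109+11=120,  q_3=1·10+1=11
→ (120, 11).  Check: 120²=14400, 119·11²=14399, difference 1.

120 11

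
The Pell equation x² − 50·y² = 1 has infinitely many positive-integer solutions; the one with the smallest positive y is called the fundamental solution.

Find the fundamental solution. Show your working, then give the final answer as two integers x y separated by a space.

99 14

[7; 14] for √50; ℓ=1 ⇒ convergent index 1
step 0: (7, 1)  from 7·(1,0) + (0,1)
step 1: (99, 14)  from 14·(7,1) + (1,0)
fundamental: x₁=99, y₁=14  (since 9801 − 50·196 = 1)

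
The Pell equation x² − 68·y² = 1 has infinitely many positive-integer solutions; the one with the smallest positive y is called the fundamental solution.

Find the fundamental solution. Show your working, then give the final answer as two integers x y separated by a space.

33 4

√68 = [8; 4,16, …], period ℓ=2 (even) → k=1
a_0=8:  p_0=8·1+0=8,  q_0=8·0+1=1
a_1=4:  p_1=4·8+1=33,  q_1=4·1+0=4
(x₁, y₁) = (33, 4);  33² − 68·4² = 1 ✓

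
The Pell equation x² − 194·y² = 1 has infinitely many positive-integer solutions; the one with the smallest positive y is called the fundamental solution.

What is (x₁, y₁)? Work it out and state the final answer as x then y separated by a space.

195 14

√194 = [13; 1,12,1,26, …], period ℓ=4 (even) → k=3
a_0=13:  p_0=13·1+0=13,  q_0=13·0+1=1
…
a_2=12:  p_2=12·14+13=181,  q_2=12·1+1=13
a_3=1:  p_3=1·181+14=195,  q_3=1·13+1=14
(x₁, y₁) = (195, 14);  195² − 194·14² = 1 ✓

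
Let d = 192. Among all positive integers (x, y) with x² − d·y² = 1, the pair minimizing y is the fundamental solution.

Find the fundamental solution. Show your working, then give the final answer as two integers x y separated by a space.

√192 → a₀=13, period (1,5,1,26); ℓ=4 even so k=3
a_0=13:  p_0=13·1+0=13,  q_0=13·0+1=1
a_1=1:  p_1=1·13+1=14,  q_1=1·1+0=1
a_2=5:  p_2=5·14+13=83,  q_2=5·1+1=6
a_3=1:  p_3=1·83+14=97,  q_3=1·6+1=7
fundamental: x₁=97, y₁=7  (since 9409 − 192·49 = 1)

97 7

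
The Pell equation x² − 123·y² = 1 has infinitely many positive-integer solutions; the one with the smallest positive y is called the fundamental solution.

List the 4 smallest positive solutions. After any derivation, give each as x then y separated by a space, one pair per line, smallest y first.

122 11
29767 2684
7263026 654885
1772148577 159789256

d=123: √d = [11; 11,22] (ℓ=2, even), read p_1/q_1
i=0: a=11 ⇒ p=11, q=1
i=1: a=11 ⇒ p=122, q=11
fundamental: x₁=122, y₁=11  (since 14884 − 123·121 = 1)
n=2: (122,11)∘(122,11) = (122·122+123·11·11, 122·11+11·122) = (29767,2684)
n=3: (29767,2684)∘(122,11) = (122·29767+123·11·2684, 122·2684+11·29767) = (7263026,654885)
n=4: (7263026,654885)∘(122,11) = (122·7263026+123·11·654885, 122·654885+11·7263026) = (1772148577,159789256)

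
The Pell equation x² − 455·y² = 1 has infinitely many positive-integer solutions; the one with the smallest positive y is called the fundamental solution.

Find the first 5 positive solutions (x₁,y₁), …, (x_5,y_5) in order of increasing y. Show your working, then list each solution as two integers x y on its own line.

64 3
8191 384
1048384 49149
134184961 6290688
17174626624 805158915

d=455: √d = [21; 3,42] (ℓ=2, even), read p_1/q_1
i=0: a=21 ⇒ p=21, q=1
i=1: a=3 ⇒ p=64, q=3
(x₁, y₁) = (64, 3);  64² − 455·3² = 1 ✓
(64+3√455)^2 = 8191 + 384√455
(64+3√455)^3 = 1048384 + 49149√455
(64+3√455)^4 = 134184961 + 6290688√455
(64+3√455)^5 = 17174626624 + 805158915√455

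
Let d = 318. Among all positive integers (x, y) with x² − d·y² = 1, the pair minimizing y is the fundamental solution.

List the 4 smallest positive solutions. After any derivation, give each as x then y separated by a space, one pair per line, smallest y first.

√318 = [17; 1,4,1,34, …], period ℓ=4 (even) → k=3
a_0=17:  p_0=17·1+0=17,  q_0=17·0+1=1
a_1=1:  p_1=1·17+1=18,  q_1=1·1+0=1
a_2=4:  p_2=4·18+17=89,  q_2=4·1+1=5
a_3=1:  p_3=1·89+18=107,  q_3=1·5+1=6
→ (107, 6).  Check: 107²=11449, 318·6²=11448, difference 1.
n=2: (107,6)∘(107,6) = (107·107+318·6·6, 107·6+6·107) = (22897,1284)
n=3: (22897,1284)∘(107,6) = (107·22897+318·6·1284, 107·1284+6·22897) = (4899851,274770)
n=4: (4899851,274770)∘(107,6) = (107·4899851+318·6·274770, 107·274770+6·4899851) = (1048545217,58799496)

107 6
22897 1284
4899851 274770
1048545217 58799496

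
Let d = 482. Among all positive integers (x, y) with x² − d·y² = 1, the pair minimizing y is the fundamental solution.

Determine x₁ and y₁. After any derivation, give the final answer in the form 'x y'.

483 22

√482 = [21; 1,20,1,42, …], period ℓ=4 (even) → k=3
i=0: a=21 ⇒ p=21, q=1
i=1: a=1 ⇒ p=22, q=1
i=2: a=20 ⇒ p=461, q=21
i=3: a=1 ⇒ p=483, q=22
→ (483, 22).  Check: 483²=233289, 482·22²=233288, difference 1.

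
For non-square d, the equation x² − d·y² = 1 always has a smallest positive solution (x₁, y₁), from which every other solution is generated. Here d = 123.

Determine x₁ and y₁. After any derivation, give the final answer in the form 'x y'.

122 11

d=123: √d = [11; 11,22] (ℓ=2, even), read p_1/q_1
a_0=11:  p_0=11·1+0=11,  q_0=11·0+1=1
a_1=11:  p_1=11·11+1=122,  q_1=11·1+0=11
(x₁, y₁) = (122, 11);  122² − 123·11² = 1 ✓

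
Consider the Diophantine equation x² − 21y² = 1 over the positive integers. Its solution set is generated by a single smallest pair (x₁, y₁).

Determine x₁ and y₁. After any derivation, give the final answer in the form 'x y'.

55 12

[4; 1,1,2,1,1,8] for √21; ℓ=6 ⇒ convergent index 5
a_0=4:  p_0=4·1+0=4,  q_0=4·0+1=1
a_1=1:  p_1=1·4+1=5,  q_1=1·1+0=1
…
a_3=2:  p_3=2·9+5=23,  q_3=2·2+1=5
a_4=1:  p_4=1·23+9=32,  q_4=1·5+2=7
a_5=1:  p_5=1·32+23=55,  q_5=1·7+5=12
(x₁, y₁) = (55, 12);  55² − 21·12² = 1 ✓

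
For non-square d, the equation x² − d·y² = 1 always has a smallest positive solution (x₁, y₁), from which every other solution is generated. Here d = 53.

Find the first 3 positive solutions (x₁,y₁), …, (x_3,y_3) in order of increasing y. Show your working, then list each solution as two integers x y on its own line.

[7; 3,1,1,3,14] for √53; ℓ=5 ⇒ convergent index 9
k=0  a_k=7  p_k/q_k = 7/1
…
k=4  a_k=3  p_k/q_k = 182/25
k=5  a_k=14  p_k/q_k = 2599/357
…
k=8  a_k=1  p_k/q_k = 18557/2549
k=9  a_k=3  p_k/q_k = 66249/9100
(x₁, y₁) = (66249, 9100);  66249² − 53·9100² = 1 ✓
n=2: (66249,9100)∘(66249,9100) = (66249·66249+53·9100·9100, 66249·9100+9100·66249) = (8777860001,1205731800)
n=3: (8777860001,1205731800)∘(66249,9100) = (66249·8777860001+53·9100·1205731800, 66249·1205731800+9100·8777860001) = (1163048894346249,159757052027300)

66249 9100
8777860001 1205731800
1163048894346249 159757052027300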